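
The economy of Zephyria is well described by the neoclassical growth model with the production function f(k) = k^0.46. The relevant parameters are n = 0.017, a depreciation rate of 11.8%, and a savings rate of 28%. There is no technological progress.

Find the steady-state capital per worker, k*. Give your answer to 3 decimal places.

Steady state requires s·f(k) = (n + δ)·k, i.e. s·k^α = (n + δ)·k.
Dividing both sides by k: k^(1−α) = s / (n + δ).
k^0.54 = 0.28 / (0.017 + 0.118) = 0.28 / 0.135 = 2.0741
k* = 2.0741^(1/0.54) ≈ 3.8612

k* = 3.861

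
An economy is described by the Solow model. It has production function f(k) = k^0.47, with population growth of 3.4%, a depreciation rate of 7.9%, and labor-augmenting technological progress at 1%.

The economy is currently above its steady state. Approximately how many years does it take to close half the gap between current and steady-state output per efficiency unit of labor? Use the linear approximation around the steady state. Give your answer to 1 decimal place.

Near the steady state the convergence rate is λ = (1 − α)(n + g + δ).
λ = (1 − 0.47) × 0.123 = 0.53 × 0.123 = 0.06519
Half-life = ln 2 / λ = 0.6931 / 0.06519 ≈ 10.63 years

half-life ≈ 10.6 years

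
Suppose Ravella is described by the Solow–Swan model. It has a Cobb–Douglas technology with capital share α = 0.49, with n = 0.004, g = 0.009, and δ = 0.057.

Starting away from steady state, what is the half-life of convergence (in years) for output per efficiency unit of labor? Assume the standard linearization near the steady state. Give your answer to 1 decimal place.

Near the steady state the convergence rate is λ = (1 − α)(n + g + δ).
λ = (1 − 0.49) × 0.070 = 0.51 × 0.070 = 0.0357
Half-life = ln 2 / λ = 0.6931 / 0.0357 ≈ 19.41 years

t_½ ≈ 19.4 years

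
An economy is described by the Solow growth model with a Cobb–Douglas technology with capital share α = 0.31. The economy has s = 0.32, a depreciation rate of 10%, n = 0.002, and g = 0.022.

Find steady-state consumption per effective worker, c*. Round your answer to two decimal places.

c* ≈ 1.04

In steady state, investment equals break-even investment: s·k^α = (n + g + δ)·k.
Rearranging, k^(1−α) = s / (n + g + δ).
k^0.69 = 0.32 / (0.002 + 0.022 + 0.100) = 0.32 / 0.124 = 2.5806
k* = 2.5806^(1/0.69) ≈ 3.9509
y* = (k*)^α = 3.9509^0.31 ≈ 1.5310
c* = (1 − s)·y* = (1 − 0.32) × 1.5310 ≈ 1.0411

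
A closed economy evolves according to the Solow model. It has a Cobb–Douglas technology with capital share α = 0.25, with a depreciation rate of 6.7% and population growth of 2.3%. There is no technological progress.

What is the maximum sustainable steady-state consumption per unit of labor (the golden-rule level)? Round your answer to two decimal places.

At the golden rule, f'(k) = n + δ, so α·k^(α−1) = n + δ and k_gold = (α/(n + δ))^(1/(1−α)).
k_gold = (0.25/0.090)^(1/0.75) = 2.7778^1.3333 ≈ 3.9047
c_gold = f(k_gold) − (n + δ)·k_gold = 1.4057 − 0.090×3.9047 ≈ 1.0543

c_gold ≈ 1.05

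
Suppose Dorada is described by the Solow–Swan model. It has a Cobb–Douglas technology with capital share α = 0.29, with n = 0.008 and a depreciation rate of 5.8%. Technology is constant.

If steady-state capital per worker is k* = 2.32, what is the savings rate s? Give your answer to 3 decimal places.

s ≈ 0.120

Steady state requires s·f(k) = (n + δ)·k, i.e. s·k^α = (n + δ)·k.
So s / (n + δ) = (k*)^(1−α) = 2.32^0.71 = 1.8176.
Therefore s = 1.8176 × (n + δ) = 1.8176 × 0.066 = 0.1200.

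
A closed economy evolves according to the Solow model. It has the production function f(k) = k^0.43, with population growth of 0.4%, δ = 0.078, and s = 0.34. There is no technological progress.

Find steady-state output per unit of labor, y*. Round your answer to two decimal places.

y* = 2.92

At the steady state, Δk = 0, so s·k^α = (n + δ)·k.
Dividing both sides by k: k^(1−α) = s / (n + δ).
k^0.57 = 0.34 / (0.004 + 0.078) = 0.34 / 0.082 = 4.1463
k* = 4.1463^(1/0.57) ≈ 12.1231
y* = (k*)^α = 12.1231^0.43 ≈ 2.9238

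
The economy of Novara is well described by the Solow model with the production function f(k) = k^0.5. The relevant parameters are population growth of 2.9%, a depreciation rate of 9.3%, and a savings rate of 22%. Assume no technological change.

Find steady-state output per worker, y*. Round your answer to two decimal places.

Steady state requires s·f(k) = (n + δ)·k, i.e. s·k^α = (n + δ)·k.
Dividing both sides by k: k^(1−α) = s / (n + δ).
k^0.5 = 0.22 / (0.029 + 0.093) = 0.22 / 0.122 = 1.8033
k* = 1.8033^(1/0.5) ≈ 3.2519
y* = (k*)^α = 3.2519^0.5 ≈ 1.8033

y* = 1.80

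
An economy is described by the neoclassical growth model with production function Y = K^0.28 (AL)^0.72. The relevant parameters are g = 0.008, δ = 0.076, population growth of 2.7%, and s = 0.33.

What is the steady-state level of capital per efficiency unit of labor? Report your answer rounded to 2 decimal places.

k* ≈ 4.54

In steady state, investment equals break-even investment: s·k^α = (n + g + δ)·k.
Rearranging, k^(1−α) = s / (n + g + δ).
k^0.72 = 0.33 / (0.027 + 0.008 + 0.076) = 0.33 / 0.111 = 2.9730
k* = 2.9730^(1/0.72) ≈ 4.5417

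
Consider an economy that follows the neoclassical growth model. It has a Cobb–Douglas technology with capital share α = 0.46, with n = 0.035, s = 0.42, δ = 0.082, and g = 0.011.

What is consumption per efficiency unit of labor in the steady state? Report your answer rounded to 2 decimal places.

Steady state requires s·f(k) = (n + g + δ)·k, i.e. s·k^α = (n + g + δ)·k.
Rearranging, k^(1−α) = s / (n + g + δ).
k^0.54 = 0.42 / (0.035 + 0.011 + 0.082) = 0.42 / 0.128 = 3.2813
k* = 3.2813^(1/0.54) ≈ 9.0290
y* = (k*)^α = 9.0290^0.46 ≈ 2.7517
c* = (1 − s)·y* = (1 − 0.42) × 2.7517 ≈ 1.5960

c* ≈ 1.60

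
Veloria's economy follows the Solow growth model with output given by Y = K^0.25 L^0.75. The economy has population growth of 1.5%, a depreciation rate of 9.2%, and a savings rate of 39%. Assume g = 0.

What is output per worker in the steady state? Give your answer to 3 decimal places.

In steady state, investment equals break-even investment: s·k^α = (n + δ)·k.
Rearranging, k^(1−α) = s / (n + δ).
k^0.75 = 0.39 / (0.015 + 0.092) = 0.39 / 0.107 = 3.6449
k* = 3.6449^(1/0.75) ≈ 5.6094
y* = (k*)^α = 5.6094^0.25 ≈ 1.5390

y* = 1.539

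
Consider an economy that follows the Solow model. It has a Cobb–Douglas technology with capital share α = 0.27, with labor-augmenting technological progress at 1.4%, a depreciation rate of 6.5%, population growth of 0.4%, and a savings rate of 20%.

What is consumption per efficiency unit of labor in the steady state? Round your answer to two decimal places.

At the steady state, Δk = 0, so s·k^α = (n + g + δ)·k.
Dividing both sides by k: k^(1−α) = s / (n + g + δ).
k^0.73 = 0.20 / (0.004 + 0.014 + 0.065) = 0.20 / 0.083 = 2.4096
k* = 2.4096^(1/0.73) ≈ 3.3359
y* = (k*)^α = 3.3359^0.27 ≈ 1.3844
c* = (1 − s)·y* = (1 − 0.20) × 1.3844 ≈ 1.1075

c* = 1.11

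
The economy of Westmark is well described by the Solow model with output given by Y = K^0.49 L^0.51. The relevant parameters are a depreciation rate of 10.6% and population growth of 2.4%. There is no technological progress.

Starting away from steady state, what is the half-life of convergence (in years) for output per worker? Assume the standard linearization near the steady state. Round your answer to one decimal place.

half-life ≈ 10.5 years

Near the steady state the convergence rate is λ = (1 − α)(n + δ).
λ = (1 − 0.49) × 0.130 = 0.51 × 0.130 = 0.0663
Half-life = ln 2 / λ = 0.6931 / 0.0663 ≈ 10.45 years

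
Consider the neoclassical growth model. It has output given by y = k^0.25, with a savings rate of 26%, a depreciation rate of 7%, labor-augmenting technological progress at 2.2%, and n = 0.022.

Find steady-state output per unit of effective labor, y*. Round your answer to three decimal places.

Steady state requires s·f(k) = (n + g + δ)·k, i.e. s·k^α = (n + g + δ)·k.
Rearranging, k^(1−α) = s / (n + g + δ).
k^0.75 = 0.26 / (0.022 + 0.022 + 0.070) = 0.26 / 0.114 = 2.2807
k* = 2.2807^(1/0.75) ≈ 3.0021
y* = (k*)^α = 3.0021^0.25 ≈ 1.3163

y* = 1.316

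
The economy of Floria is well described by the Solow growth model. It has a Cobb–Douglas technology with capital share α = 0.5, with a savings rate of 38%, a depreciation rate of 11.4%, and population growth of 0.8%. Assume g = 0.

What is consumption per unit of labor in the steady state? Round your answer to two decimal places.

At the steady state, Δk = 0, so s·k^α = (n + δ)·k.
Rearranging, k^(1−α) = s / (n + δ).
k^0.5 = 0.38 / (0.008 + 0.114) = 0.38 / 0.122 = 3.1148
k* = 3.1148^(1/0.5) ≈ 9.7020
y* = (k*)^α = 9.7020^0.5 ≈ 3.1148
c* = (1 − s)·y* = (1 − 0.38) × 3.1148 ≈ 1.9312

c* = 1.93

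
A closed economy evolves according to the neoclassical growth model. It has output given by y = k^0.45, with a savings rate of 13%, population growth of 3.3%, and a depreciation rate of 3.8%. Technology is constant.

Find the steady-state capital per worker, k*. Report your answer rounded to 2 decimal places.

Steady state requires s·f(k) = (n + δ)·k, i.e. s·k^α = (n + δ)·k.
Rearranging, k^(1−α) = s / (n + δ).
k^0.55 = 0.13 / (0.033 + 0.038) = 0.13 / 0.071 = 1.8310
k* = 1.8310^(1/0.55) ≈ 3.0034

k* ≈ 3.00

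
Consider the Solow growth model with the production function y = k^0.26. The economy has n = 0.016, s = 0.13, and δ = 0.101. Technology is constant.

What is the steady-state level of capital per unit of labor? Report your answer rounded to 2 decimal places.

k* ≈ 1.15

At the steady state, Δk = 0, so s·k^α = (n + δ)·k.
Rearranging, k^(1−α) = s / (n + δ).
k^0.74 = 0.13 / (0.016 + 0.101) = 0.13 / 0.117 = 1.1111
k* = 1.1111^(1/0.74) ≈ 1.1530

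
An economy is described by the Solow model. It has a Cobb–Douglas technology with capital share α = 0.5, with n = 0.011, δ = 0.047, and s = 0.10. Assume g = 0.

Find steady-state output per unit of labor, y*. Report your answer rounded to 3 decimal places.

In steady state, investment equals break-even investment: s·k^α = (n + δ)·k.
Rearranging, k^(1−α) = s / (n + δ).
k^0.5 = 0.10 / (0.011 + 0.047) = 0.10 / 0.058 = 1.7241
k* = 1.7241^(1/0.5) ≈ 2.9725
y* = (k*)^α = 2.9725^0.5 ≈ 1.7241

y* ≈ 1.724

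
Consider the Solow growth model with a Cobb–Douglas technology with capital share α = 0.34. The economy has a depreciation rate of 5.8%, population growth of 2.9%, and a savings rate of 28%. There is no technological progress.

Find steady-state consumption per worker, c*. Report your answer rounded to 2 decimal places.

c* ≈ 1.31

At the steady state, Δk = 0, so s·k^α = (n + δ)·k.
Dividing both sides by k: k^(1−α) = s / (n + δ).
k^0.66 = 0.28 / (0.029 + 0.058) = 0.28 / 0.087 = 3.2184
k* = 3.2184^(1/0.66) ≈ 5.8769
y* = (k*)^α = 5.8769^0.34 ≈ 1.8260
c* = (1 − s)·y* = (1 − 0.28) × 1.8260 ≈ 1.3147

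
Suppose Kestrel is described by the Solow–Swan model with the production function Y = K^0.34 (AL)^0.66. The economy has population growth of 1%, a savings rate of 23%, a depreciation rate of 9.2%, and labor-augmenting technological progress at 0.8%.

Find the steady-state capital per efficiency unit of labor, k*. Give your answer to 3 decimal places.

Steady state requires s·f(k) = (n + g + δ)·k, i.e. s·k^α = (n + g + δ)·k.
Rearranging, k^(1−α) = s / (n + g + δ).
k^0.66 = 0.23 / (0.010 + 0.008 + 0.092) = 0.23 / 0.110 = 2.0909
k* = 2.0909^(1/0.66) ≈ 3.0574

k* ≈ 3.057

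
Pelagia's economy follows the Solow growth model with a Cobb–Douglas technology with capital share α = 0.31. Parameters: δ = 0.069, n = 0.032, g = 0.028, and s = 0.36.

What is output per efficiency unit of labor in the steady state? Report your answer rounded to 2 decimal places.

Steady state requires s·f(k) = (n + g + δ)·k, i.e. s·k^α = (n + g + δ)·k.
Dividing both sides by k: k^(1−α) = s / (n + g + δ).
k^0.69 = 0.36 / (0.032 + 0.028 + 0.069) = 0.36 / 0.129 = 2.7907
k* = 2.7907^(1/0.69) ≈ 4.4255
y* = (k*)^α = 4.4255^0.31 ≈ 1.5858

y* = 1.59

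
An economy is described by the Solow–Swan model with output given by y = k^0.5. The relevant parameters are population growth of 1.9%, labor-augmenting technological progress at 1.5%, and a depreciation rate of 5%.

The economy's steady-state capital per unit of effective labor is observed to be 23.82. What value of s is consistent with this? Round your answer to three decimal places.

In steady state, investment equals break-even investment: s·k^α = (n + g + δ)·k.
So s / (n + g + δ) = (k*)^(1−α) = 23.82^0.5 = 4.8806.
Therefore s = 4.8806 × (n + g + δ) = 4.8806 × 0.084 = 0.4100.

s ≈ 0.410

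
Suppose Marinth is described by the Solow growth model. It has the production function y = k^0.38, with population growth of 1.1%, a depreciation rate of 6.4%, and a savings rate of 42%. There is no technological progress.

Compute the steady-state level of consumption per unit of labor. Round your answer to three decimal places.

c* ≈ 1.667

Steady state requires s·f(k) = (n + δ)·k, i.e. s·k^α = (n + δ)·k.
Dividing both sides by k: k^(1−α) = s / (n + δ).
k^0.62 = 0.42 / (0.011 + 0.064) = 0.42 / 0.075 = 5.6000
k* = 5.6000^(1/0.62) ≈ 16.0974
y* = (k*)^α = 16.0974^0.38 ≈ 2.8745
c* = (1 − s)·y* = (1 − 0.42) × 2.8745 ≈ 1.6672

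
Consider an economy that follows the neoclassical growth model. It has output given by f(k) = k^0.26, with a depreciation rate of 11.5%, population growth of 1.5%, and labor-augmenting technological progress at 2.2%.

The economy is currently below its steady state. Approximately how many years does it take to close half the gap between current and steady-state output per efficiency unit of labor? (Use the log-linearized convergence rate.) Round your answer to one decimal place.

half-life ≈ 6.2 years

Near the steady state the convergence rate is λ = (1 − α)(n + g + δ).
λ = (1 − 0.26) × 0.152 = 0.74 × 0.152 = 0.11248
Half-life = ln 2 / λ = 0.6931 / 0.11248 ≈ 6.16 years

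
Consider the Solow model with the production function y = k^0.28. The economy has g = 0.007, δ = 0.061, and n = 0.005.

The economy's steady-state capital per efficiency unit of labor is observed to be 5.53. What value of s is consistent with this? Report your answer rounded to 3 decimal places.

s ≈ 0.250

In steady state, investment equals break-even investment: s·k^α = (n + g + δ)·k.
So s / (n + g + δ) = (k*)^(1−α) = 5.53^0.72 = 3.4258.
Therefore s = 3.4258 × (n + g + δ) = 3.4258 × 0.073 = 0.2501.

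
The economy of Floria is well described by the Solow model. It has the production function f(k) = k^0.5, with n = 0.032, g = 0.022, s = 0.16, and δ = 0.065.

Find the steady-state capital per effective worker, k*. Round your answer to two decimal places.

k* = 1.81

At the steady state, Δk = 0, so s·k^α = (n + g + δ)·k.
Rearranging, k^(1−α) = s / (n + g + δ).
k^0.5 = 0.16 / (0.032 + 0.022 + 0.065) = 0.16 / 0.119 = 1.3445
k* = 1.3445^(1/0.5) ≈ 1.8077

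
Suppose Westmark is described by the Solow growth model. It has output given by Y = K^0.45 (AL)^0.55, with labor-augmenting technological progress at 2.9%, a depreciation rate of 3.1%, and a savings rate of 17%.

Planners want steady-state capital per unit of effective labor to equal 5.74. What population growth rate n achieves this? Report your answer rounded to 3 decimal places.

Steady state requires s·f(k) = (n + g + δ)·k, i.e. s·k^α = (n + g + δ)·k.
So s / (n + g + δ) = (k*)^(1−α) = 5.74^0.55 = 2.6146.
Therefore n + g + δ = s / 2.6146 = 0.17 / 2.6146 = 0.0650, so n = 0.0650 − 0.060 = 0.0050.

n ≈ 0.005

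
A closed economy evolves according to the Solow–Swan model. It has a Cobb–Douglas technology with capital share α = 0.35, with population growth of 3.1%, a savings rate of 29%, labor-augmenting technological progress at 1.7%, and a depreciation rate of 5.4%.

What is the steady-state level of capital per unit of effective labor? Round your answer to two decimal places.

At the steady state, Δk = 0, so s·k^α = (n + g + δ)·k.
Dividing both sides by k: k^(1−α) = s / (n + g + δ).
k^0.65 = 0.29 / (0.031 + 0.017 + 0.054) = 0.29 / 0.102 = 2.8431
k* = 2.8431^(1/0.65) ≈ 4.9905

k* ≈ 4.99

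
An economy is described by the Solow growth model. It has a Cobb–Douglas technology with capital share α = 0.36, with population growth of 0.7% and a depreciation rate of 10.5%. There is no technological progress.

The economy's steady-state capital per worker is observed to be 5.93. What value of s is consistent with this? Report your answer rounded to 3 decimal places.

Steady state requires s·f(k) = (n + δ)·k, i.e. s·k^α = (n + δ)·k.
So s / (n + δ) = (k*)^(1−α) = 5.93^0.64 = 3.1243.
Therefore s = 3.1243 × (n + δ) = 3.1243 × 0.112 = 0.3499.

s ≈ 0.350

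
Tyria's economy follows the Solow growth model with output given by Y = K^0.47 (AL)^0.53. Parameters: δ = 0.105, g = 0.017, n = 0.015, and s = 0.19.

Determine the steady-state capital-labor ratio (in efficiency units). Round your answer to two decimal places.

k* = 1.85

Steady state requires s·f(k) = (n + g + δ)·k, i.e. s·k^α = (n + g + δ)·k.
Dividing both sides by k: k^(1−α) = s / (n + g + δ).
k^0.53 = 0.19 / (0.015 + 0.017 + 0.105) = 0.19 / 0.137 = 1.3869
k* = 1.3869^(1/0.53) ≈ 1.8536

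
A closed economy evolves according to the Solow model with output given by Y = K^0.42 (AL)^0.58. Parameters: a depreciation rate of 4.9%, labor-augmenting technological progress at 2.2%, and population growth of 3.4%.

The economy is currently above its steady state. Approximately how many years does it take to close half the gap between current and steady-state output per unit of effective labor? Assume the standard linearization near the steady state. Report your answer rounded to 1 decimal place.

Near the steady state the convergence rate is λ = (1 − α)(n + g + δ).
λ = (1 − 0.42) × 0.105 = 0.58 × 0.105 = 0.0609
Half-life = ln 2 / λ = 0.6931 / 0.0609 ≈ 11.38 years

t_½ ≈ 11.4 years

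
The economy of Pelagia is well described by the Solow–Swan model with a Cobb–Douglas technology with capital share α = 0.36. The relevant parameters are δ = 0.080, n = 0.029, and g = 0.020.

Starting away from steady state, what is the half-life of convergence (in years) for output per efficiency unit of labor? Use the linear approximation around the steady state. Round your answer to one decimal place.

Near the steady state the convergence rate is λ = (1 − α)(n + g + δ).
λ = (1 − 0.36) × 0.129 = 0.64 × 0.129 = 0.08256
Half-life = ln 2 / λ = 0.6931 / 0.08256 ≈ 8.40 years

about 8.4 years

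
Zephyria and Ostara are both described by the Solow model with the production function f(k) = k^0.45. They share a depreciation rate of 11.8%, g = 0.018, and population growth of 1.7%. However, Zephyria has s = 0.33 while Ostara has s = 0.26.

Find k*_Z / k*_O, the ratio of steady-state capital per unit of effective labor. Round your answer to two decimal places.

Steady-state k* = [s/(n + g + δ)]^(1/(1−α)), so the ratio is [ (s_Z/(n + g + δ)_Z) / (s_O/(n + g + δ)_O) ]^1.8182.
s_Z/(n + g + δ)_Z = 0.33/0.153 = 2.1569; s_O/(n + g + δ)_O = 0.26/0.153 = 1.6993.
Ratio = (2.1569/1.6993)^1.8182 = 1.2693^1.8182 ≈ 1.5428

k*_Z / k*_O ≈ 1.54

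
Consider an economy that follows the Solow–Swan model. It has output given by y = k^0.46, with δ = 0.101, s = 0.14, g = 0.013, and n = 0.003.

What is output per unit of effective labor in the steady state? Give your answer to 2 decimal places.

In steady state, investment equals break-even investment: s·k^α = (n + g + δ)·k.
Rearranging, k^(1−α) = s / (n + g + δ).
k^0.54 = 0.14 / (0.003 + 0.013 + 0.101) = 0.14 / 0.117 = 1.1966
k* = 1.1966^(1/0.54) ≈ 1.3943
y* = (k*)^α = 1.3943^0.46 ≈ 1.1652

y* = 1.17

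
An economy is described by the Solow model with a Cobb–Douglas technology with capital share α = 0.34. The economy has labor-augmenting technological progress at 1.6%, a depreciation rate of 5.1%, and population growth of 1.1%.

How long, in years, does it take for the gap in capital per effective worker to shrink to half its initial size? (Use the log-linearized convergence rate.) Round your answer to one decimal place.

Near the steady state the convergence rate is λ = (1 − α)(n + g + δ).
λ = (1 − 0.34) × 0.078 = 0.66 × 0.078 = 0.05148
Half-life = ln 2 / λ = 0.6931 / 0.05148 ≈ 13.46 years

half-life ≈ 13.5 years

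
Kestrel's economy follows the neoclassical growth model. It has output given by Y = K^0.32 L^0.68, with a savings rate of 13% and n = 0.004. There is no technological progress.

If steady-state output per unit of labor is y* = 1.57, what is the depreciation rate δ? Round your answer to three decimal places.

At the steady state, Δk = 0, so s·k^α = (n + δ)·k.
Since y* = [s/(n + δ)]^(α/(1−α)), we have s/(n + δ) = (y*)^((1−α)/α) = 1.57^2.125 = 2.6079.
Therefore n + δ = s / 2.6079 = 0.13 / 2.6079 = 0.0498, so δ = 0.0498 − 0.004 = 0.0458.

δ ≈ 0.046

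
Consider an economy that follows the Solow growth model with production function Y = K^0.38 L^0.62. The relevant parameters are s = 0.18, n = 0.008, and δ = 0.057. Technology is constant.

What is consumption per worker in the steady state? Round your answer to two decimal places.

c* ≈ 1.53

Steady state requires s·f(k) = (n + δ)·k, i.e. s·k^α = (n + δ)·k.
Dividing both sides by k: k^(1−α) = s / (n + δ).
k^0.62 = 0.18 / (0.008 + 0.057) = 0.18 / 0.065 = 2.7692
k* = 2.7692^(1/0.62) ≈ 5.1698
y* = (k*)^α = 5.1698^0.38 ≈ 1.8669
c* = (1 − s)·y* = (1 − 0.18) × 1.8669 ≈ 1.5309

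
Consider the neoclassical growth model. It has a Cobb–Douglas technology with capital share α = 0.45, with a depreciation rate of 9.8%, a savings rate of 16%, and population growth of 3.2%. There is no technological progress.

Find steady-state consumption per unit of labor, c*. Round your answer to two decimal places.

c* = 1.00

At the steady state, Δk = 0, so s·k^α = (n + δ)·k.
Dividing both sides by k: k^(1−α) = s / (n + δ).
k^0.55 = 0.16 / (0.032 + 0.098) = 0.16 / 0.130 = 1.2308
k* = 1.2308^(1/0.55) ≈ 1.4587
y* = (k*)^α = 1.4587^0.45 ≈ 1.1852
c* = (1 − s)·y* = (1 − 0.16) × 1.1852 ≈ 0.9956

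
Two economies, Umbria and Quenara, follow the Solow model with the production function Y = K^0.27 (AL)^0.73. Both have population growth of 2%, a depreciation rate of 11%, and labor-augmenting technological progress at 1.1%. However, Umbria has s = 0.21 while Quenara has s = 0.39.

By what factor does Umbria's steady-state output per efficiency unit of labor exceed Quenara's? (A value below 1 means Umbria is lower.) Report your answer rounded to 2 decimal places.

ratio ≈ 0.80

Steady-state y* = [s/(n + g + δ)]^(α/(1−α)), so the ratio is [ (s_U/(n + g + δ)_U) / (s_Q/(n + g + δ)_Q) ]^0.3699.
s_U/(n + g + δ)_U = 0.21/0.141 = 1.4894; s_Q/(n + g + δ)_Q = 0.39/0.141 = 2.7660.
Ratio = (1.4894/2.7660)^0.3699 = 0.5385^0.3699 ≈ 0.7954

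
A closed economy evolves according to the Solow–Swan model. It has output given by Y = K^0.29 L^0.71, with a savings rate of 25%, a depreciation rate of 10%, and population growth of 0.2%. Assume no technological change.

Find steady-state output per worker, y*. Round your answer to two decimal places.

At the steady state, Δk = 0, so s·k^α = (n + δ)·k.
Dividing both sides by k: k^(1−α) = s / (n + δ).
k^0.71 = 0.25 / (0.002 + 0.100) = 0.25 / 0.102 = 2.4510
k* = 2.4510^(1/0.71) ≈ 3.5348
y* = (k*)^α = 3.5348^0.29 ≈ 1.4422

y* ≈ 1.44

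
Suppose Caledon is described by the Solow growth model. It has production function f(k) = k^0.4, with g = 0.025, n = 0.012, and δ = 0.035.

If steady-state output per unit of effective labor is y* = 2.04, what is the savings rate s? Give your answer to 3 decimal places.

Steady state requires s·f(k) = (n + g + δ)·k, i.e. s·k^α = (n + g + δ)·k.
Since y* = [s/(n + g + δ)]^(α/(1−α)), we have s/(n + g + δ) = (y*)^((1−α)/α) = 2.04^1.5 = 2.9137.
Therefore s = 2.9137 × (n + g + δ) = 2.9137 × 0.072 = 0.2098.

s ≈ 0.210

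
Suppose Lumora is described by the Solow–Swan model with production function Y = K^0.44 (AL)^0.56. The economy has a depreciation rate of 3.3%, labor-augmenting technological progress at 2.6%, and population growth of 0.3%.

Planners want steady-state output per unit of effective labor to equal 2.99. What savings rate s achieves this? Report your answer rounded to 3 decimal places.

s ≈ 0.250

Steady state requires s·f(k) = (n + g + δ)·k, i.e. s·k^α = (n + g + δ)·k.
Since y* = [s/(n + g + δ)]^(α/(1−α)), we have s/(n + g + δ) = (y*)^((1−α)/α) = 2.99^1.2727 = 4.0308.
Therefore s = 4.0308 × (n + g + δ) = 4.0308 × 0.062 = 0.2499.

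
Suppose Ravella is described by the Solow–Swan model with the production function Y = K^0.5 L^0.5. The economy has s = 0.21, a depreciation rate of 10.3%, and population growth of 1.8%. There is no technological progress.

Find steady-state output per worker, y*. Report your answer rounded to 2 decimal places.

y* ≈ 1.74

At the steady state, Δk = 0, so s·k^α = (n + δ)·k.
Rearranging, k^(1−α) = s / (n + δ).
k^0.5 = 0.21 / (0.018 + 0.103) = 0.21 / 0.121 = 1.7355
k* = 1.7355^(1/0.5) ≈ 3.0120
y* = (k*)^α = 3.0120^0.5 ≈ 1.7355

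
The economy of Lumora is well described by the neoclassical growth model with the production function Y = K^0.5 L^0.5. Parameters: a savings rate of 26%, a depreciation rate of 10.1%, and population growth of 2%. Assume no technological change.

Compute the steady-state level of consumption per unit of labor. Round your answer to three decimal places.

In steady state, investment equals break-even investment: s·k^α = (n + δ)·k.
Rearranging, k^(1−α) = s / (n + δ).
k^0.5 = 0.26 / (0.020 + 0.101) = 0.26 / 0.121 = 2.1488
k* = 2.1488^(1/0.5) ≈ 4.6173
y* = (k*)^α = 4.6173^0.5 ≈ 2.1488
c* = (1 − s)·y* = (1 − 0.26) × 2.1488 ≈ 1.5901

c* ≈ 1.590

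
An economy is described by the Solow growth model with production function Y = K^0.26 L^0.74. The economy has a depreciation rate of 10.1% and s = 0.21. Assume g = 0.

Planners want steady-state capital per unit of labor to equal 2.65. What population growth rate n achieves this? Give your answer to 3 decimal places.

n ≈ 0.001

At the steady state, Δk = 0, so s·k^α = (n + δ)·k.
So s / (n + δ) = (k*)^(1−α) = 2.65^0.74 = 2.0568.
Therefore n + δ = s / 2.0568 = 0.21 / 2.0568 = 0.1021, so n = 0.1021 − 0.101 = 0.0011.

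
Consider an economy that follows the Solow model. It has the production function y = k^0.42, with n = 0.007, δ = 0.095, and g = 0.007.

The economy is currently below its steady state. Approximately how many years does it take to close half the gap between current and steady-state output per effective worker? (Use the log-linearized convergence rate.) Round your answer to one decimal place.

t_½ ≈ 11.0 years

Near the steady state the convergence rate is λ = (1 − α)(n + g + δ).
λ = (1 − 0.42) × 0.109 = 0.58 × 0.109 = 0.06322
Half-life = ln 2 / λ = 0.6931 / 0.06322 ≈ 10.96 years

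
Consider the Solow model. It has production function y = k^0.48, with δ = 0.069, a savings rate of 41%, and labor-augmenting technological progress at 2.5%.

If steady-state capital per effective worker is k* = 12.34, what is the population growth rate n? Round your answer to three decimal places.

n ≈ 0.017

In steady state, investment equals break-even investment: s·k^α = (n + g + δ)·k.
So s / (n + g + δ) = (k*)^(1−α) = 12.34^0.52 = 3.6939.
Therefore n + g + δ = s / 3.6939 = 0.41 / 3.6939 = 0.1110, so n = 0.1110 − 0.094 = 0.0170.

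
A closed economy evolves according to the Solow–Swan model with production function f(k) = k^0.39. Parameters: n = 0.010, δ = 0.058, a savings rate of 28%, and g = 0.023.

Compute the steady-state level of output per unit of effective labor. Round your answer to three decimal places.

At the steady state, Δk = 0, so s·k^α = (n + g + δ)·k.
Dividing both sides by k: k^(1−α) = s / (n + g + δ).
k^0.61 = 0.28 / (0.010 + 0.023 + 0.058) = 0.28 / 0.091 = 3.0769
k* = 3.0769^(1/0.61) ≈ 6.3123
y* = (k*)^α = 6.3123^0.39 ≈ 2.0515

y* = 2.052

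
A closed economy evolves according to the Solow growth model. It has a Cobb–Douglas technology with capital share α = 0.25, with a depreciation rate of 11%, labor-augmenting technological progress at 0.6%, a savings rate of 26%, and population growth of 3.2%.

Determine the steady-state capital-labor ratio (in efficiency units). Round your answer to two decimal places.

k* ≈ 2.12

At the steady state, Δk = 0, so s·k^α = (n + g + δ)·k.
Rearranging, k^(1−α) = s / (n + g + δ).
k^0.75 = 0.26 / (0.032 + 0.006 + 0.110) = 0.26 / 0.148 = 1.7568
k* = 1.7568^(1/0.75) ≈ 2.1198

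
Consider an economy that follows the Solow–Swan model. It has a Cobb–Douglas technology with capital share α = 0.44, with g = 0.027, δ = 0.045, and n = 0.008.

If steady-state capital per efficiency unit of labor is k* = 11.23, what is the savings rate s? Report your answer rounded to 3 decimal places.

s ≈ 0.310

Steady state requires s·f(k) = (n + g + δ)·k, i.e. s·k^α = (n + g + δ)·k.
So s / (n + g + δ) = (k*)^(1−α) = 11.23^0.56 = 3.8745.
Therefore s = 3.8745 × (n + g + δ) = 3.8745 × 0.080 = 0.3100.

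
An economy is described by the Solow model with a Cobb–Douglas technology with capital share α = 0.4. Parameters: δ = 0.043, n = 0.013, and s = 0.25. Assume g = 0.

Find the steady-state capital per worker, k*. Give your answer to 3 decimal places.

Steady state requires s·f(k) = (n + δ)·k, i.e. s·k^α = (n + δ)·k.
Rearranging, k^(1−α) = s / (n + δ).
k^0.6 = 0.25 / (0.013 + 0.043) = 0.25 / 0.056 = 4.4643
k* = 4.4643^(1/0.6) ≈ 12.1038

k* = 12.104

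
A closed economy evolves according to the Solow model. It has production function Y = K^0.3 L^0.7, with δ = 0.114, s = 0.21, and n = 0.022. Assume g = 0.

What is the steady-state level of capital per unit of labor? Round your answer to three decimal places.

At the steady state, Δk = 0, so s·k^α = (n + δ)·k.
Dividing both sides by k: k^(1−α) = s / (n + δ).
k^0.7 = 0.21 / (0.022 + 0.114) = 0.21 / 0.136 = 1.5441
k* = 1.5441^(1/0.7) ≈ 1.8601

k* ≈ 1.860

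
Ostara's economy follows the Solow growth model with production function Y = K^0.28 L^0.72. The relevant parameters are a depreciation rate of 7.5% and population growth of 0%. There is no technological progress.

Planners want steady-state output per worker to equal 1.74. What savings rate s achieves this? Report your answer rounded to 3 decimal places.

s ≈ 0.312

Steady state requires s·f(k) = (n + δ)·k, i.e. s·k^α = (n + δ)·k.
Since y* = [s/(n + δ)]^(α/(1−α)), we have s/(n + δ) = (y*)^((1−α)/α) = 1.74^2.5714 = 4.1548.
Therefore s = 4.1548 × (n + δ) = 4.1548 × 0.075 = 0.3116.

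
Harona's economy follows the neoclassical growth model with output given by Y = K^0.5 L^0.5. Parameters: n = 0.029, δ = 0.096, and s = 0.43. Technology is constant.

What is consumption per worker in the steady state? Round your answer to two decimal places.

c* = 1.96

In steady state, investment equals break-even investment: s·k^α = (n + δ)·k.
Dividing both sides by k: k^(1−α) = s / (n + δ).
k^0.5 = 0.43 / (0.029 + 0.096) = 0.43 / 0.125 = 3.4400
k* = 3.4400^(1/0.5) ≈ 11.8336
y* = (k*)^α = 11.8336^0.5 ≈ 3.4400
c* = (1 − s)·y* = (1 − 0.43) × 3.4400 ≈ 1.9608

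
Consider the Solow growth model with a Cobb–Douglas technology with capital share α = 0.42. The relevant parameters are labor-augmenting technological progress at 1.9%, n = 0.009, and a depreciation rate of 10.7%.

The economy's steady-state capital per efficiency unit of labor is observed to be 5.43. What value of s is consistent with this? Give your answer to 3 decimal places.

In steady state, investment equals break-even investment: s·k^α = (n + g + δ)·k.
So s / (n + g + δ) = (k*)^(1−α) = 5.43^0.58 = 2.6680.
Therefore s = 2.6680 × (n + g + δ) = 2.6680 × 0.135 = 0.3602.

s ≈ 0.360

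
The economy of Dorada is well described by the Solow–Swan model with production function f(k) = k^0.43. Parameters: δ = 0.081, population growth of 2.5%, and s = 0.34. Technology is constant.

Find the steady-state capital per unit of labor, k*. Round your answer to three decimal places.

At the steady state, Δk = 0, so s·k^α = (n + δ)·k.
Rearranging, k^(1−α) = s / (n + δ).
k^0.57 = 0.34 / (0.025 + 0.081) = 0.34 / 0.106 = 3.2075
k* = 3.2075^(1/0.57) ≈ 7.7270

k* ≈ 7.727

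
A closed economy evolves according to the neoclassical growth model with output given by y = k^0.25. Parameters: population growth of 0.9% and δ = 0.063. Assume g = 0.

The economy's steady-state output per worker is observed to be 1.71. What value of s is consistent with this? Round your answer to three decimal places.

At the steady state, Δk = 0, so s·k^α = (n + δ)·k.
Since y* = [s/(n + δ)]^(α/(1−α)), we have s/(n + δ) = (y*)^((1−α)/α) = 1.71^3 = 5.0002.
Therefore s = 5.0002 × (n + δ) = 5.0002 × 0.072 = 0.3600.

s ≈ 0.360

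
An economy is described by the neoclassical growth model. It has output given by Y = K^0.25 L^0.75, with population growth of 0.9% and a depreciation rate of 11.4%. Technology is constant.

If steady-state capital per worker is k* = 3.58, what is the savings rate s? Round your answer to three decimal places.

Steady state requires s·f(k) = (n + δ)·k, i.e. s·k^α = (n + δ)·k.
So s / (n + δ) = (k*)^(1−α) = 3.58^0.75 = 2.6026.
Therefore s = 2.6026 × (n + δ) = 2.6026 × 0.123 = 0.3201.

s ≈ 0.320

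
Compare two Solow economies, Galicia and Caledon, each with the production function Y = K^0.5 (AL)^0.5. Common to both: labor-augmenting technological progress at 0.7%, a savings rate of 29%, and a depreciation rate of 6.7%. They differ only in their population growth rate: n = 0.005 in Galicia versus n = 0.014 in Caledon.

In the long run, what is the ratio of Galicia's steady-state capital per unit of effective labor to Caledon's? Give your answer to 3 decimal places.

Steady-state k* = [s/(n + g + δ)]^(1/(1−α)), so the ratio is [ (s_G/(n + g + δ)_G) / (s_C/(n + g + δ)_C) ]^2.
s_G/(n + g + δ)_G = 0.29/0.079 = 3.6709; s_C/(n + g + δ)_C = 0.29/0.088 = 3.2955.
Ratio = (3.6709/3.2955)^2 = 1.1139^2 ≈ 1.2408

ratio ≈ 1.241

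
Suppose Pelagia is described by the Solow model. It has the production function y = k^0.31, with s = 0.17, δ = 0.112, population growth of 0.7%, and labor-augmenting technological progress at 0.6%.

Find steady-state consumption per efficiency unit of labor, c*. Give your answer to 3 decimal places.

Steady state requires s·f(k) = (n + g + δ)·k, i.e. s·k^α = (n + g + δ)·k.
Dividing both sides by k: k^(1−α) = s / (n + g + δ).
k^0.69 = 0.17 / (0.007 + 0.006 + 0.112) = 0.17 / 0.125 = 1.3600
k* = 1.3600^(1/0.69) ≈ 1.5615
y* = (k*)^α = 1.5615^0.31 ≈ 1.1481
c* = (1 − s)·y* = (1 − 0.17) × 1.1481 ≈ 0.9529

c* ≈ 0.953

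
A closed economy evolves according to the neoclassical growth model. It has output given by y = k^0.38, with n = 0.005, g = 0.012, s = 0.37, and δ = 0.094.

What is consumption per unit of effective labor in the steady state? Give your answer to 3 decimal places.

c* = 1.318

In steady state, investment equals break-even investment: s·k^α = (n + g + δ)·k.
Rearranging, k^(1−α) = s / (n + g + δ).
k^0.62 = 0.37 / (0.005 + 0.012 + 0.094) = 0.37 / 0.111 = 3.3333
k* = 3.3333^(1/0.62) ≈ 6.9718
y* = (k*)^α = 6.9718^0.38 ≈ 2.0916
c* = (1 − s)·y* = (1 − 0.37) × 2.0916 ≈ 1.3177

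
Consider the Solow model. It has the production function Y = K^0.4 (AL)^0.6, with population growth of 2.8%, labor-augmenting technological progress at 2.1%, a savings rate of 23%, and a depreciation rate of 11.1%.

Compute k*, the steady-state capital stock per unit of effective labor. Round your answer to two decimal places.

k* ≈ 1.83

At the steady state, Δk = 0, so s·k^α = (n + g + δ)·k.
Dividing both sides by k: k^(1−α) = s / (n + g + δ).
k^0.6 = 0.23 / (0.028 + 0.021 + 0.111) = 0.23 / 0.160 = 1.4375
k* = 1.4375^(1/0.6) ≈ 1.8310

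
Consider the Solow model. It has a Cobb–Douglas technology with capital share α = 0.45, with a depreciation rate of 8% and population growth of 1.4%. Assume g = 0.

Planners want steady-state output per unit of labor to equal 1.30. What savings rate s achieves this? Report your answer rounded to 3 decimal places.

s ≈ 0.130

In steady state, investment equals break-even investment: s·k^α = (n + δ)·k.
Since y* = [s/(n + δ)]^(α/(1−α)), we have s/(n + δ) = (y*)^((1−α)/α) = 1.30^1.2222 = 1.3780.
Therefore s = 1.3780 × (n + δ) = 1.3780 × 0.094 = 0.1295.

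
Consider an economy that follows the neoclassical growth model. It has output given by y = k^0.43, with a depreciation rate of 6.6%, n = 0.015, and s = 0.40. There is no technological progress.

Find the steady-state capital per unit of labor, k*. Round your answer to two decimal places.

At the steady state, Δk = 0, so s·k^α = (n + δ)·k.
Dividing both sides by k: k^(1−α) = s / (n + δ).
k^0.57 = 0.40 / (0.015 + 0.066) = 0.40 / 0.081 = 4.9383
k* = 4.9383^(1/0.57) ≈ 16.4741

k* = 16.47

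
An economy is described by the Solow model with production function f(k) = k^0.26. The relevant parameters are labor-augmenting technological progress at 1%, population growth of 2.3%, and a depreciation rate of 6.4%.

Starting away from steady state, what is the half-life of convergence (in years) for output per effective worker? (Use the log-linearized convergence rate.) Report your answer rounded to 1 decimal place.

Near the steady state the convergence rate is λ = (1 − α)(n + g + δ).
λ = (1 − 0.26) × 0.097 = 0.74 × 0.097 = 0.07178
Half-life = ln 2 / λ = 0.6931 / 0.07178 ≈ 9.66 years

t_½ ≈ 9.7 years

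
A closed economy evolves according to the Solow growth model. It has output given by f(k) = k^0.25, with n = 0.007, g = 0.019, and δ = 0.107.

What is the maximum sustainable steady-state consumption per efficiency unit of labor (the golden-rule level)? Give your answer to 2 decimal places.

c_gold ≈ 0.93

At the golden rule, f'(k) = n + g + δ, so α·k^(α−1) = n + g + δ and k_gold = (α/(n + g + δ))^(1/(1−α)).
k_gold = (0.25/0.133)^(1/0.75) = 1.8797^1.3333 ≈ 2.3198
c_gold = f(k_gold) − (n + g + δ)·k_gold = 1.2341 − 0.133×2.3198 ≈ 0.9256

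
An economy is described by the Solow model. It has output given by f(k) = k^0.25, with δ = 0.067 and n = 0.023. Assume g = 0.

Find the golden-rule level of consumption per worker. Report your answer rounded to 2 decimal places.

c_gold ≈ 1.05

At the golden rule, f'(k) = n + δ, so α·k^(α−1) = n + δ and k_gold = (α/(n + δ))^(1/(1−α)).
k_gold = (0.25/0.090)^(1/0.75) = 2.7778^1.3333 ≈ 3.9047
c_gold = f(k_gold) − (n + δ)·k_gold = 1.4057 − 0.090×3.9047 ≈ 1.0543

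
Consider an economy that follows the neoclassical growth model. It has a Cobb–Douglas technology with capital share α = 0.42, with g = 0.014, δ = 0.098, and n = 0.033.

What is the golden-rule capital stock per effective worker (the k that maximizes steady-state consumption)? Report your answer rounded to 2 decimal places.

The golden rule sets f'(k) = n + g + δ, i.e. α·k^(α−1) = n + g + δ.
So k^(1−α) = α / (n + g + δ) = 0.42 / 0.145 = 2.8966.
k_gold = 2.8966^(1/0.58) ≈ 6.2569

k_gold ≈ 6.26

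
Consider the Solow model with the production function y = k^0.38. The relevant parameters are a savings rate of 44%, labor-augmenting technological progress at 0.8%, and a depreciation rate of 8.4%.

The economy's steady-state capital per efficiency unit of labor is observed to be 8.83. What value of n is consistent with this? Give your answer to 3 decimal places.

In steady state, investment equals break-even investment: s·k^α = (n + g + δ)·k.
So s / (n + g + δ) = (k*)^(1−α) = 8.83^0.62 = 3.8592.
Therefore n + g + δ = s / 3.8592 = 0.44 / 3.8592 = 0.1140, so n = 0.1140 − 0.092 = 0.0220.

n ≈ 0.022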